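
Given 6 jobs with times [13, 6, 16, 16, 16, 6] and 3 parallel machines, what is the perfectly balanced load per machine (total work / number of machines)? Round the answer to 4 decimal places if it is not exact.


Total processing time = 13 + 6 + 16 + 16 + 16 + 6 = 73
Number of machines = 3
Ideal balanced load = 73 / 3 = 24.3333

24.3333


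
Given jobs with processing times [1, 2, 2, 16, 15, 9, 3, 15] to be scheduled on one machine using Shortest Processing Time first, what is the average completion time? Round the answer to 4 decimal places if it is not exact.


Sort jobs by processing time (SPT order): [1, 2, 2, 3, 9, 15, 15, 16]
Compute completion times sequentially:
  Job 1: processing = 1, completes at 1
  Job 2: processing = 2, completes at 3
  Job 3: processing = 2, completes at 5
  Job 4: processing = 3, completes at 8
  Job 5: processing = 9, completes at 17
  Job 6: processing = 15, completes at 32
  Job 7: processing = 15, completes at 47
  Job 8: processing = 16, completes at 63
Sum of completion times = 176
Average completion time = 176/8 = 22.0

22.0


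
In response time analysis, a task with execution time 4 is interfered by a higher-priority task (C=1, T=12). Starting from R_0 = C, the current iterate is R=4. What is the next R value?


R_next = C + ceil(R_prev / T_hp) * C_hp
ceil(4 / 12) = ceil(0.3333) = 1
Interference = 1 * 1 = 1
R_next = 4 + 1 = 5

5


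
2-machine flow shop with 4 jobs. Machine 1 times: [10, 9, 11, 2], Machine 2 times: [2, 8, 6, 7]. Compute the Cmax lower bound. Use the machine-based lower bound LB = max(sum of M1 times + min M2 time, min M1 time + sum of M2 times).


LB1 = sum(M1 times) + min(M2 times) = 32 + 2 = 34
LB2 = min(M1 times) + sum(M2 times) = 2 + 23 = 25
Lower bound = max(LB1, LB2) = max(34, 25) = 34

34


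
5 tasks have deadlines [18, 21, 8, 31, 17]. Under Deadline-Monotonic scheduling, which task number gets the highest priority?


Sort tasks by relative deadline (ascending):
  Task 3: deadline = 8
  Task 5: deadline = 17
  Task 1: deadline = 18
  Task 2: deadline = 21
  Task 4: deadline = 31
Priority order (highest first): [3, 5, 1, 2, 4]
Highest priority task = 3

3


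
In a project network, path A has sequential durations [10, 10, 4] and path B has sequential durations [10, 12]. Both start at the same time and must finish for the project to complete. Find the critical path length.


Path A total = 10 + 10 + 4 = 24
Path B total = 10 + 12 = 22
Critical path = longest path = max(24, 22) = 24

24


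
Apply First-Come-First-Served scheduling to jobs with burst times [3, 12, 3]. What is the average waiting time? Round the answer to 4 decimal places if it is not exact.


FCFS order (as given): [3, 12, 3]
Waiting times:
  Job 1: wait = 0
  Job 2: wait = 3
  Job 3: wait = 15
Sum of waiting times = 18
Average waiting time = 18/3 = 6.0

6.0


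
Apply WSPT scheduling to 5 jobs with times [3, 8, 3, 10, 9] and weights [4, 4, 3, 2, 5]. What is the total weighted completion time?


Compute p/w ratios and sort ascending (WSPT): [(3, 4), (3, 3), (9, 5), (8, 4), (10, 2)]
Compute weighted completion times:
  Job (p=3,w=4): C=3, w*C=4*3=12
  Job (p=3,w=3): C=6, w*C=3*6=18
  Job (p=9,w=5): C=15, w*C=5*15=75
  Job (p=8,w=4): C=23, w*C=4*23=92
  Job (p=10,w=2): C=33, w*C=2*33=66
Total weighted completion time = 263

263


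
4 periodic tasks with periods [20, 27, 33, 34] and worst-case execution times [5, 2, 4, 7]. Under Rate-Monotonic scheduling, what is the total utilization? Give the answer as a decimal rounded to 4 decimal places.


Compute individual utilizations (exact fractions):
  Task 1: C/T = 5/20 = 1/4 (approx. 0.25)
  Task 2: C/T = 2/27 (approx. 0.0741)
  Task 3: C/T = 4/33 (approx. 0.1212)
  Task 4: C/T = 7/34 (approx. 0.2059)
Total utilization U = 1/4 + 2/27 + 4/33 + 7/34 = 13151/20196
Rounded to 4 decimal places: U = 0.6512
RM (Liu & Layland) bound for 4 tasks = 0.756828; compare with U = 13151/20196 (approx. 0.651169)
U <= bound, so schedulable by RM sufficient condition.

0.6512


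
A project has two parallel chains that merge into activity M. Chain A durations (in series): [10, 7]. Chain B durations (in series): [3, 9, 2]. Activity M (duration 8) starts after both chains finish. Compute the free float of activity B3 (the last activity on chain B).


ES(B3) = sum of predecessors on chain B = 12
EF(B3) = ES + duration = 12 + 2 = 14
Successor of B3 is M. ES(M) = max(sum(A), sum(B)) = max(17, 14) = 17
Free float = ES(successor) - EF(current) = 17 - 14 = 3

3


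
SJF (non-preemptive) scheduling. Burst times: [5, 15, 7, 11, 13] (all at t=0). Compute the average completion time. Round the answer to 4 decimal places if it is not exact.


SJF order (ascending): [5, 7, 11, 13, 15]
Completion times:
  Job 1: burst=5, C=5
  Job 2: burst=7, C=12
  Job 3: burst=11, C=23
  Job 4: burst=13, C=36
  Job 5: burst=15, C=51
Average completion = 127/5 = 25.4

25.4


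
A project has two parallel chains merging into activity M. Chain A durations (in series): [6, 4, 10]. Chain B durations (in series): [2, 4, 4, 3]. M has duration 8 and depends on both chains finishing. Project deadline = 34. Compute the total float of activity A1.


Forward pass: ES(A1) = sum of predecessors on chain A = 0
EF = ES + duration = 0 + 6 = 6
Backward pass: LF(M) = deadline = 34; LS(M) = 34 - 8 = 26
LF(A1) = LS(M) - sum(successors on chain A) = 26 - 14 = 12
LS = LF - duration = 12 - 6 = 6
Total float = LS - ES = 6 - 0 = 6

6


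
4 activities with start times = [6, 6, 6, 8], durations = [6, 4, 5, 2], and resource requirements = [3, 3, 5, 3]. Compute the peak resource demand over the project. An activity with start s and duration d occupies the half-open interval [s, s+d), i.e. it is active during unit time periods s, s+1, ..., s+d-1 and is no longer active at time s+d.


Each activity i is active on [start_i, start_i + duration_i).
Compute total resource usage per time slot:
  t=0: active resources = [], total = 0
  t=1: active resources = [], total = 0
  t=2: active resources = [], total = 0
  t=3: active resources = [], total = 0
  t=4: active resources = [], total = 0
  t=5: active resources = [], total = 0
  t=6: active resources = [3, 3, 5], total = 11
  t=7: active resources = [3, 3, 5], total = 11
  t=8: active resources = [3, 3, 5, 3], total = 14
  t=9: active resources = [3, 3, 5, 3], total = 14
  t=10: active resources = [3, 5], total = 8
  t=11: active resources = [3], total = 3
Peak resource demand = 14

14


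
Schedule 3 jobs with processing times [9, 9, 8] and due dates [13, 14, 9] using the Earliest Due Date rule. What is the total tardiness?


Sort by due date (EDD order): [(8, 9), (9, 13), (9, 14)]
Compute completion times and tardiness:
  Job 1: p=8, d=9, C=8, tardiness=max(0,8-9)=0
  Job 2: p=9, d=13, C=17, tardiness=max(0,17-13)=4
  Job 3: p=9, d=14, C=26, tardiness=max(0,26-14)=12
Total tardiness = 16

16


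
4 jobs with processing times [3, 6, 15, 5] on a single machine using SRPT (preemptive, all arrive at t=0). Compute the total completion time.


Since all jobs arrive at t=0, SRPT equals SPT ordering.
SPT order: [3, 5, 6, 15]
Completion times:
  Job 1: p=3, C=3
  Job 2: p=5, C=8
  Job 3: p=6, C=14
  Job 4: p=15, C=29
Total completion time = 3 + 8 + 14 + 29 = 54

54


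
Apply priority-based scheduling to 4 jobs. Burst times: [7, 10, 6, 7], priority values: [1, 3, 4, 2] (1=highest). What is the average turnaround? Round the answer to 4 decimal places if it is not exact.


Sort by priority (ascending = highest first):
Order: [(1, 7), (2, 7), (3, 10), (4, 6)]
Completion times:
  Priority 1, burst=7, C=7
  Priority 2, burst=7, C=14
  Priority 3, burst=10, C=24
  Priority 4, burst=6, C=30
Average turnaround = 75/4 = 18.75

18.75


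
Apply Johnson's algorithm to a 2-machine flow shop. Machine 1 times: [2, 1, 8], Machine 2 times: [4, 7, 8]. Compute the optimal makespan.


Apply Johnson's rule:
  Group 1 (a <= b): [(2, 1, 7), (1, 2, 4), (3, 8, 8)]
  Group 2 (a > b): []
Optimal job order: [2, 1, 3]
Schedule:
  Job 2: M1 done at 1, M2 done at 8
  Job 1: M1 done at 3, M2 done at 12
  Job 3: M1 done at 11, M2 done at 20
Makespan = 20

20


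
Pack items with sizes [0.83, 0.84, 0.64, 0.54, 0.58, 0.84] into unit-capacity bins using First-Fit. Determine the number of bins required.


Place items sequentially using First-Fit:
  Item 0.83 -> new Bin 1
  Item 0.84 -> new Bin 2
  Item 0.64 -> new Bin 3
  Item 0.54 -> new Bin 4
  Item 0.58 -> new Bin 5
  Item 0.84 -> new Bin 6
Total bins used = 6

6


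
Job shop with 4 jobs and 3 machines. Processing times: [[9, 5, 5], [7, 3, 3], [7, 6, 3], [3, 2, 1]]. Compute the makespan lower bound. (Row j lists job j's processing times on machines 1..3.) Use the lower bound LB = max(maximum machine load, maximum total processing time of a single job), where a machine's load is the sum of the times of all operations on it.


Machine loads:
  Machine 1: 9 + 7 + 7 + 3 = 26
  Machine 2: 5 + 3 + 6 + 2 = 16
  Machine 3: 5 + 3 + 3 + 1 = 12
Max machine load = 26
Job totals:
  Job 1: 19
  Job 2: 13
  Job 3: 16
  Job 4: 6
Max job total = 19
Lower bound = max(26, 19) = 26

26


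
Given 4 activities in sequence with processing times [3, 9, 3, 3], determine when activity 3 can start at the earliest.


Activity 3 starts after activities 1 through 2 complete.
Predecessor durations: [3, 9]
ES = 3 + 9 = 12

12


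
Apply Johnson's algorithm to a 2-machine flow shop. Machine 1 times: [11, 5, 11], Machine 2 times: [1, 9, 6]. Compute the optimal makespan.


Apply Johnson's rule:
  Group 1 (a <= b): [(2, 5, 9)]
  Group 2 (a > b): [(3, 11, 6), (1, 11, 1)]
Optimal job order: [2, 3, 1]
Schedule:
  Job 2: M1 done at 5, M2 done at 14
  Job 3: M1 done at 16, M2 done at 22
  Job 1: M1 done at 27, M2 done at 28
Makespan = 28

28


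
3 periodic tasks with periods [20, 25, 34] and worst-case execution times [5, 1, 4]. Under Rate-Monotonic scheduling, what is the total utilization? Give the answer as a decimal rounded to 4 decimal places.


Compute individual utilizations (exact fractions):
  Task 1: C/T = 5/20 = 1/4 (approx. 0.25)
  Task 2: C/T = 1/25 (approx. 0.04)
  Task 3: C/T = 4/34 = 2/17 (approx. 0.1176)
Total utilization U = 1/4 + 1/25 + 2/17 = 693/1700
Rounded to 4 decimal places: U = 0.4076
RM (Liu & Layland) bound for 3 tasks = 0.779763; compare with U = 693/1700 (approx. 0.407647)
U <= bound, so schedulable by RM sufficient condition.

0.4076


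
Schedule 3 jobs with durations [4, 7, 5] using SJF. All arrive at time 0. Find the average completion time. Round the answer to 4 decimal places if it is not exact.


SJF order (ascending): [4, 5, 7]
Completion times:
  Job 1: burst=4, C=4
  Job 2: burst=5, C=9
  Job 3: burst=7, C=16
Average completion = 29/3 = 9.6667

9.6667


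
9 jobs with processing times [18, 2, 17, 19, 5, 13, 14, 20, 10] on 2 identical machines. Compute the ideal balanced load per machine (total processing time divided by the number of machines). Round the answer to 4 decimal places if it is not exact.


Total processing time = 18 + 2 + 17 + 19 + 5 + 13 + 14 + 20 + 10 = 118
Number of machines = 2
Ideal balanced load = 118 / 2 = 59.0

59.0


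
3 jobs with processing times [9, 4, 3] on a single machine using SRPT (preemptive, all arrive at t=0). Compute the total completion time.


Since all jobs arrive at t=0, SRPT equals SPT ordering.
SPT order: [3, 4, 9]
Completion times:
  Job 1: p=3, C=3
  Job 2: p=4, C=7
  Job 3: p=9, C=16
Total completion time = 3 + 7 + 16 = 26

26


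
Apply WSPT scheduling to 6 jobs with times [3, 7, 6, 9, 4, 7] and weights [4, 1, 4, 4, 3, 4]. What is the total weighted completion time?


Compute p/w ratios and sort ascending (WSPT): [(3, 4), (4, 3), (6, 4), (7, 4), (9, 4), (7, 1)]
Compute weighted completion times:
  Job (p=3,w=4): C=3, w*C=4*3=12
  Job (p=4,w=3): C=7, w*C=3*7=21
  Job (p=6,w=4): C=13, w*C=4*13=52
  Job (p=7,w=4): C=20, w*C=4*20=80
  Job (p=9,w=4): C=29, w*C=4*29=116
  Job (p=7,w=1): C=36, w*C=1*36=36
Total weighted completion time = 317

317


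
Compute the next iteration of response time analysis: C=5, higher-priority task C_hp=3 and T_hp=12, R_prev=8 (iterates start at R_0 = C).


R_next = C + ceil(R_prev / T_hp) * C_hp
ceil(8 / 12) = ceil(0.6667) = 1
Interference = 1 * 3 = 3
R_next = 5 + 3 = 8
R_next = R_prev, so the iteration has converged (response time = 8).

8


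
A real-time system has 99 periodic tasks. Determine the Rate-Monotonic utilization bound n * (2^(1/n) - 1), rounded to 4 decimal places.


Compute 2^(1/99) = 1.0070260544
Subtract 1: 1.0070260544 - 1 = 0.0070260544
Multiply by n: 99 * 0.0070260544 = 0.6955793856
Round to 4 dp: 0.6956

0.6956


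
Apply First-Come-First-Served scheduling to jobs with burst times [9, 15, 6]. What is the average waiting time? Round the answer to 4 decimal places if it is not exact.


FCFS order (as given): [9, 15, 6]
Waiting times:
  Job 1: wait = 0
  Job 2: wait = 9
  Job 3: wait = 24
Sum of waiting times = 33
Average waiting time = 33/3 = 11.0

11.0


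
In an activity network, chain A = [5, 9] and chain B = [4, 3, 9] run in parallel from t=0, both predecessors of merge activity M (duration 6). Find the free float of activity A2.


ES(A2) = sum of predecessors on chain A = 5
EF(A2) = ES + duration = 5 + 9 = 14
Successor of A2 is M. ES(M) = max(sum(A), sum(B)) = max(14, 16) = 16
Free float = ES(successor) - EF(current) = 16 - 14 = 2

2


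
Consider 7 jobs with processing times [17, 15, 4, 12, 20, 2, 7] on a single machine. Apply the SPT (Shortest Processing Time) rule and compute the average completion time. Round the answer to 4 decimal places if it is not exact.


Sort jobs by processing time (SPT order): [2, 4, 7, 12, 15, 17, 20]
Compute completion times sequentially:
  Job 1: processing = 2, completes at 2
  Job 2: processing = 4, completes at 6
  Job 3: processing = 7, completes at 13
  Job 4: processing = 12, completes at 25
  Job 5: processing = 15, completes at 40
  Job 6: processing = 17, completes at 57
  Job 7: processing = 20, completes at 77
Sum of completion times = 220
Average completion time = 220/7 = 31.4286

31.4286


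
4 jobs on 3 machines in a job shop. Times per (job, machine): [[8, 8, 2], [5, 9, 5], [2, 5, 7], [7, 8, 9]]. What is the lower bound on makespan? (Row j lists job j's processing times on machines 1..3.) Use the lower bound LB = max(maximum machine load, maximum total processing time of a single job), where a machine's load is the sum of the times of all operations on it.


Machine loads:
  Machine 1: 8 + 5 + 2 + 7 = 22
  Machine 2: 8 + 9 + 5 + 8 = 30
  Machine 3: 2 + 5 + 7 + 9 = 23
Max machine load = 30
Job totals:
  Job 1: 18
  Job 2: 19
  Job 3: 14
  Job 4: 24
Max job total = 24
Lower bound = max(30, 24) = 30

30


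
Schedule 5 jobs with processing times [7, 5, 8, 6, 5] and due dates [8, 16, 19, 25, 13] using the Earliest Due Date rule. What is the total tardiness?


Sort by due date (EDD order): [(7, 8), (5, 13), (5, 16), (8, 19), (6, 25)]
Compute completion times and tardiness:
  Job 1: p=7, d=8, C=7, tardiness=max(0,7-8)=0
  Job 2: p=5, d=13, C=12, tardiness=max(0,12-13)=0
  Job 3: p=5, d=16, C=17, tardiness=max(0,17-16)=1
  Job 4: p=8, d=19, C=25, tardiness=max(0,25-19)=6
  Job 5: p=6, d=25, C=31, tardiness=max(0,31-25)=6
Total tardiness = 13

13


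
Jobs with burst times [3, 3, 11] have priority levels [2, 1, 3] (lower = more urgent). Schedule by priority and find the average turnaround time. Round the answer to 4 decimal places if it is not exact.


Sort by priority (ascending = highest first):
Order: [(1, 3), (2, 3), (3, 11)]
Completion times:
  Priority 1, burst=3, C=3
  Priority 2, burst=3, C=6
  Priority 3, burst=11, C=17
Average turnaround = 26/3 = 8.6667

8.6667


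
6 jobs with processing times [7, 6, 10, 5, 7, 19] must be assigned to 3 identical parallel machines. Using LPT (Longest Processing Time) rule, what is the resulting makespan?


Sort jobs in decreasing order (LPT): [19, 10, 7, 7, 6, 5]
Assign each job to the least loaded machine:
  Machine 1: jobs [19], load = 19
  Machine 2: jobs [10, 6], load = 16
  Machine 3: jobs [7, 7, 5], load = 19
Makespan = max load = 19

19


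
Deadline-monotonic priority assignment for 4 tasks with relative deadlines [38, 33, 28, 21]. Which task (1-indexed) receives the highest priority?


Sort tasks by relative deadline (ascending):
  Task 4: deadline = 21
  Task 3: deadline = 28
  Task 2: deadline = 33
  Task 1: deadline = 38
Priority order (highest first): [4, 3, 2, 1]
Highest priority task = 4

4


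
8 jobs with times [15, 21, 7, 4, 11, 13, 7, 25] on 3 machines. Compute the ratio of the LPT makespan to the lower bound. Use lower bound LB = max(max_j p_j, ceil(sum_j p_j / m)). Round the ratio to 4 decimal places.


LPT order: [25, 21, 15, 13, 11, 7, 7, 4]
Machine loads after assignment: [36, 32, 35]
LPT makespan = 36
Lower bound = max(max_job, ceil(total/3)) = max(25, 35) = 35
Ratio = 36 / 35 = 1.0286

1.0286


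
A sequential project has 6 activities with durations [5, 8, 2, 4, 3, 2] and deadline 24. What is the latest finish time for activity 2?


LF(activity 2) = deadline - sum of successor durations
Successors: activities 3 through 6 with durations [2, 4, 3, 2]
Sum of successor durations = 11
LF = 24 - 11 = 13

13


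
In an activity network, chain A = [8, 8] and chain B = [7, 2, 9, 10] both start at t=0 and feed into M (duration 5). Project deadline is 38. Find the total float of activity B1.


Forward pass: ES(B1) = sum of predecessors on chain B = 0
EF = ES + duration = 0 + 7 = 7
Backward pass: LF(M) = deadline = 38; LS(M) = 38 - 5 = 33
LF(B1) = LS(M) - sum(successors on chain B) = 33 - 21 = 12
LS = LF - duration = 12 - 7 = 5
Total float = LS - ES = 5 - 0 = 5

5


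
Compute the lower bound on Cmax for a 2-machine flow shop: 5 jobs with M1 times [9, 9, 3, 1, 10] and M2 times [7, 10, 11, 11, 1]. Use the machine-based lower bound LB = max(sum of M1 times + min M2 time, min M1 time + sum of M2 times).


LB1 = sum(M1 times) + min(M2 times) = 32 + 1 = 33
LB2 = min(M1 times) + sum(M2 times) = 1 + 40 = 41
Lower bound = max(LB1, LB2) = max(33, 41) = 41

41


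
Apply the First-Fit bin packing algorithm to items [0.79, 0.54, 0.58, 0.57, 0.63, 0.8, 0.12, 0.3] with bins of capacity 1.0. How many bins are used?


Place items sequentially using First-Fit:
  Item 0.79 -> new Bin 1
  Item 0.54 -> new Bin 2
  Item 0.58 -> new Bin 3
  Item 0.57 -> new Bin 4
  Item 0.63 -> new Bin 5
  Item 0.8 -> new Bin 6
  Item 0.12 -> Bin 1 (now 0.91)
  Item 0.3 -> Bin 2 (now 0.84)
Total bins used = 6

6


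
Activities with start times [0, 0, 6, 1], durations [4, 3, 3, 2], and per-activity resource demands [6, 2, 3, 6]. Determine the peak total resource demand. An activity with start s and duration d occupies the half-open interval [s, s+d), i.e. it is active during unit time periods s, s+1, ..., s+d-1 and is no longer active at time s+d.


Each activity i is active on [start_i, start_i + duration_i).
Compute total resource usage per time slot:
  t=0: active resources = [6, 2], total = 8
  t=1: active resources = [6, 2, 6], total = 14
  t=2: active resources = [6, 2, 6], total = 14
  t=3: active resources = [6], total = 6
  t=4: active resources = [], total = 0
  t=5: active resources = [], total = 0
  t=6: active resources = [3], total = 3
  t=7: active resources = [3], total = 3
  t=8: active resources = [3], total = 3
Peak resource demand = 14

14


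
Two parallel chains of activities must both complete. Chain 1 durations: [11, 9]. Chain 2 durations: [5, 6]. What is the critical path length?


Path A total = 11 + 9 = 20
Path B total = 5 + 6 = 11
Critical path = longest path = max(20, 11) = 20

20


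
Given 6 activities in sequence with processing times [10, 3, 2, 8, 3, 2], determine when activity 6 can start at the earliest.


Activity 6 starts after activities 1 through 5 complete.
Predecessor durations: [10, 3, 2, 8, 3]
ES = 10 + 3 + 2 + 8 + 3 = 26

26


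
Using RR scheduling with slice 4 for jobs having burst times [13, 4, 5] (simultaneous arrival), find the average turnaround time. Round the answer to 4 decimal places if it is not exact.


Time quantum = 4
Execution trace:
  J1 runs 4 units, time = 4
  J2 runs 4 units, time = 8
  J3 runs 4 units, time = 12
  J1 runs 4 units, time = 16
  J3 runs 1 units, time = 17
  J1 runs 4 units, time = 21
  J1 runs 1 units, time = 22
Finish times: [22, 8, 17]
Average turnaround = 47/3 = 15.6667

15.6667


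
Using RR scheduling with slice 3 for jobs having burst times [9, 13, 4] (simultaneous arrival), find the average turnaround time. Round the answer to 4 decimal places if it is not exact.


Time quantum = 3
Execution trace:
  J1 runs 3 units, time = 3
  J2 runs 3 units, time = 6
  J3 runs 3 units, time = 9
  J1 runs 3 units, time = 12
  J2 runs 3 units, time = 15
  J3 runs 1 units, time = 16
  J1 runs 3 units, time = 19
  J2 runs 3 units, time = 22
  J2 runs 3 units, time = 25
  J2 runs 1 units, time = 26
Finish times: [19, 26, 16]
Average turnaround = 61/3 = 20.3333

20.3333


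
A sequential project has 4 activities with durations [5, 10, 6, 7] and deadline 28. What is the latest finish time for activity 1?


LF(activity 1) = deadline - sum of successor durations
Successors: activities 2 through 4 with durations [10, 6, 7]
Sum of successor durations = 23
LF = 28 - 23 = 5

5


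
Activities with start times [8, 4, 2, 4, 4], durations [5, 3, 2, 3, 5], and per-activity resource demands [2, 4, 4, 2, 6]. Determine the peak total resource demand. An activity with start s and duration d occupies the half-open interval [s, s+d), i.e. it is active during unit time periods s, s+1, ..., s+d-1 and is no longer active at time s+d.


Each activity i is active on [start_i, start_i + duration_i).
Compute total resource usage per time slot:
  t=0: active resources = [], total = 0
  t=1: active resources = [], total = 0
  t=2: active resources = [4], total = 4
  t=3: active resources = [4], total = 4
  t=4: active resources = [4, 2, 6], total = 12
  t=5: active resources = [4, 2, 6], total = 12
  t=6: active resources = [4, 2, 6], total = 12
  t=7: active resources = [6], total = 6
  t=8: active resources = [2, 6], total = 8
  t=9: active resources = [2], total = 2
  t=10: active resources = [2], total = 2
  t=11: active resources = [2], total = 2
  t=12: active resources = [2], total = 2
Peak resource demand = 12

12


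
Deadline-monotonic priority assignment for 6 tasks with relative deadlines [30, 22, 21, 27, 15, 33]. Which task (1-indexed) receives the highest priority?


Sort tasks by relative deadline (ascending):
  Task 5: deadline = 15
  Task 3: deadline = 21
  Task 2: deadline = 22
  Task 4: deadline = 27
  Task 1: deadline = 30
  Task 6: deadline = 33
Priority order (highest first): [5, 3, 2, 4, 1, 6]
Highest priority task = 5

5


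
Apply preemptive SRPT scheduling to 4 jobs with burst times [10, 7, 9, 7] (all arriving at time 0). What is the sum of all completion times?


Since all jobs arrive at t=0, SRPT equals SPT ordering.
SPT order: [7, 7, 9, 10]
Completion times:
  Job 1: p=7, C=7
  Job 2: p=7, C=14
  Job 3: p=9, C=23
  Job 4: p=10, C=33
Total completion time = 7 + 14 + 23 + 33 = 77

77


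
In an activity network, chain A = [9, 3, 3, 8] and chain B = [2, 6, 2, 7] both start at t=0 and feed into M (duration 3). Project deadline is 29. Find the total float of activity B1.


Forward pass: ES(B1) = sum of predecessors on chain B = 0
EF = ES + duration = 0 + 2 = 2
Backward pass: LF(M) = deadline = 29; LS(M) = 29 - 3 = 26
LF(B1) = LS(M) - sum(successors on chain B) = 26 - 15 = 11
LS = LF - duration = 11 - 2 = 9
Total float = LS - ES = 9 - 0 = 9

9


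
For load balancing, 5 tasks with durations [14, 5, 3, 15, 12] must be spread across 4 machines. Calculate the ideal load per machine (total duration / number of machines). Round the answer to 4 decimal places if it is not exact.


Total processing time = 14 + 5 + 3 + 15 + 12 = 49
Number of machines = 4
Ideal balanced load = 49 / 4 = 12.25

12.25


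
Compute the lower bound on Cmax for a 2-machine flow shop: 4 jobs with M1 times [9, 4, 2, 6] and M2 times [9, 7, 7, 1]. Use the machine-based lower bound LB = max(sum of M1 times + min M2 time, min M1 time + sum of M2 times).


LB1 = sum(M1 times) + min(M2 times) = 21 + 1 = 22
LB2 = min(M1 times) + sum(M2 times) = 2 + 24 = 26
Lower bound = max(LB1, LB2) = max(22, 26) = 26

26


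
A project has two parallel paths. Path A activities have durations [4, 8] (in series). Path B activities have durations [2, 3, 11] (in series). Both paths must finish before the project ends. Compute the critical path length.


Path A total = 4 + 8 = 12
Path B total = 2 + 3 + 11 = 16
Critical path = longest path = max(12, 16) = 16

16


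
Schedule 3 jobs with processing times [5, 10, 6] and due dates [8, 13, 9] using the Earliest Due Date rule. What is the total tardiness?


Sort by due date (EDD order): [(5, 8), (6, 9), (10, 13)]
Compute completion times and tardiness:
  Job 1: p=5, d=8, C=5, tardiness=max(0,5-8)=0
  Job 2: p=6, d=9, C=11, tardiness=max(0,11-9)=2
  Job 3: p=10, d=13, C=21, tardiness=max(0,21-13)=8
Total tardiness = 10

10


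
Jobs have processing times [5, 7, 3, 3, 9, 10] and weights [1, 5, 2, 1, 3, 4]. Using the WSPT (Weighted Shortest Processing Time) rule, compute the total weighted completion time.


Compute p/w ratios and sort ascending (WSPT): [(7, 5), (3, 2), (10, 4), (3, 1), (9, 3), (5, 1)]
Compute weighted completion times:
  Job (p=7,w=5): C=7, w*C=5*7=35
  Job (p=3,w=2): C=10, w*C=2*10=20
  Job (p=10,w=4): C=20, w*C=4*20=80
  Job (p=3,w=1): C=23, w*C=1*23=23
  Job (p=9,w=3): C=32, w*C=3*32=96
  Job (p=5,w=1): C=37, w*C=1*37=37
Total weighted completion time = 291

291


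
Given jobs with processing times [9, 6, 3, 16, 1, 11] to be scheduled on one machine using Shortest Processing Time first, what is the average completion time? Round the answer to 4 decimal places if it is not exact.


Sort jobs by processing time (SPT order): [1, 3, 6, 9, 11, 16]
Compute completion times sequentially:
  Job 1: processing = 1, completes at 1
  Job 2: processing = 3, completes at 4
  Job 3: processing = 6, completes at 10
  Job 4: processing = 9, completes at 19
  Job 5: processing = 11, completes at 30
  Job 6: processing = 16, completes at 46
Sum of completion times = 110
Average completion time = 110/6 = 18.3333

18.3333


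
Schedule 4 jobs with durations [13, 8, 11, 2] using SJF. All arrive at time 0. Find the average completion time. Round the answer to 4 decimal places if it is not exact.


SJF order (ascending): [2, 8, 11, 13]
Completion times:
  Job 1: burst=2, C=2
  Job 2: burst=8, C=10
  Job 3: burst=11, C=21
  Job 4: burst=13, C=34
Average completion = 67/4 = 16.75

16.75


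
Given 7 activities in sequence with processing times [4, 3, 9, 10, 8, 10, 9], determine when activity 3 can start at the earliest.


Activity 3 starts after activities 1 through 2 complete.
Predecessor durations: [4, 3]
ES = 4 + 3 = 7

7


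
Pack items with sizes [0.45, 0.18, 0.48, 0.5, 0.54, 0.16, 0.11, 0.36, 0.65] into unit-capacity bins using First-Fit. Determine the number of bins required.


Place items sequentially using First-Fit:
  Item 0.45 -> new Bin 1
  Item 0.18 -> Bin 1 (now 0.63)
  Item 0.48 -> new Bin 2
  Item 0.5 -> Bin 2 (now 0.98)
  Item 0.54 -> new Bin 3
  Item 0.16 -> Bin 1 (now 0.79)
  Item 0.11 -> Bin 1 (now 0.9)
  Item 0.36 -> Bin 3 (now 0.9)
  Item 0.65 -> new Bin 4
Total bins used = 4

4


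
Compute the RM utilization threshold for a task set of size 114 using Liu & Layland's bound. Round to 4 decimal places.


Compute 2^(1/114) = 1.0060987606
Subtract 1: 1.0060987606 - 1 = 0.0060987606
Multiply by n: 114 * 0.0060987606 = 0.6952587084
Round to 4 dp: 0.6953

0.6953


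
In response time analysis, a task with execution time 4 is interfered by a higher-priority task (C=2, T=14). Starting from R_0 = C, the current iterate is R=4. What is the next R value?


R_next = C + ceil(R_prev / T_hp) * C_hp
ceil(4 / 14) = ceil(0.2857) = 1
Interference = 1 * 2 = 2
R_next = 4 + 2 = 6

6


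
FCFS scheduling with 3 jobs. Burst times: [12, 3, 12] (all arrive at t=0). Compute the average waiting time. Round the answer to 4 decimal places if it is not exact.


FCFS order (as given): [12, 3, 12]
Waiting times:
  Job 1: wait = 0
  Job 2: wait = 12
  Job 3: wait = 15
Sum of waiting times = 27
Average waiting time = 27/3 = 9.0

9.0


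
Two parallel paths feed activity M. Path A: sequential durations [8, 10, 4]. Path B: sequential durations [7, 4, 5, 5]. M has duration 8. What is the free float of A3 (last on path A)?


ES(A3) = sum of predecessors on chain A = 18
EF(A3) = ES + duration = 18 + 4 = 22
Successor of A3 is M. ES(M) = max(sum(A), sum(B)) = max(22, 21) = 22
Free float = ES(successor) - EF(current) = 22 - 22 = 0

0


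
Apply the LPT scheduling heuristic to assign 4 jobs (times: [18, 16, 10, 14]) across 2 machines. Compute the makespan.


Sort jobs in decreasing order (LPT): [18, 16, 14, 10]
Assign each job to the least loaded machine:
  Machine 1: jobs [18, 10], load = 28
  Machine 2: jobs [16, 14], load = 30
Makespan = max load = 30

30


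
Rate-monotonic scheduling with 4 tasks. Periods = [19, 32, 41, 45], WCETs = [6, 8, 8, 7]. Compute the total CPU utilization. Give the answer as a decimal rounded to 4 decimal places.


Compute individual utilizations (exact fractions):
  Task 1: C/T = 6/19 (approx. 0.3158)
  Task 2: C/T = 8/32 = 1/4 (approx. 0.25)
  Task 3: C/T = 8/41 (approx. 0.1951)
  Task 4: C/T = 7/45 (approx. 0.1556)
Total utilization U = 6/19 + 1/4 + 8/41 + 7/45 = 128507/140220
Rounded to 4 decimal places: U = 0.9165
RM (Liu & Layland) bound for 4 tasks = 0.756828; compare with U = 128507/140220 (approx. 0.916467)
bound < U <= 1, so the RM sufficient condition is not met (inconclusive; an exact test such as response-time analysis is needed).

0.9165


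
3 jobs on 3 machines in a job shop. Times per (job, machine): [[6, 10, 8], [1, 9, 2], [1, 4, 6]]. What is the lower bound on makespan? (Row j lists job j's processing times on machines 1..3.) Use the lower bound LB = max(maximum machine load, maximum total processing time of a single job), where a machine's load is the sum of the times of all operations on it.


Machine loads:
  Machine 1: 6 + 1 + 1 = 8
  Machine 2: 10 + 9 + 4 = 23
  Machine 3: 8 + 2 + 6 = 16
Max machine load = 23
Job totals:
  Job 1: 24
  Job 2: 12
  Job 3: 11
Max job total = 24
Lower bound = max(23, 24) = 24

24


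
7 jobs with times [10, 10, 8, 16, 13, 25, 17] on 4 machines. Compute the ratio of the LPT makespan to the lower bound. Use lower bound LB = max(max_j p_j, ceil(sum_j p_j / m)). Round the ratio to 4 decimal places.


LPT order: [25, 17, 16, 13, 10, 10, 8]
Machine loads after assignment: [25, 25, 26, 23]
LPT makespan = 26
Lower bound = max(max_job, ceil(total/4)) = max(25, 25) = 25
Ratio = 26 / 25 = 1.04

1.04


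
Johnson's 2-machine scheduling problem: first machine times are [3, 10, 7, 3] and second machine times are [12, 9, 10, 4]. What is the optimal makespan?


Apply Johnson's rule:
  Group 1 (a <= b): [(1, 3, 12), (4, 3, 4), (3, 7, 10)]
  Group 2 (a > b): [(2, 10, 9)]
Optimal job order: [1, 4, 3, 2]
Schedule:
  Job 1: M1 done at 3, M2 done at 15
  Job 4: M1 done at 6, M2 done at 19
  Job 3: M1 done at 13, M2 done at 29
  Job 2: M1 done at 23, M2 done at 38
Makespan = 38

38


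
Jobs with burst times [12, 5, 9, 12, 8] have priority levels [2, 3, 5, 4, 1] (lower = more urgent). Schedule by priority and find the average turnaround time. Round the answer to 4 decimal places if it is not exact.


Sort by priority (ascending = highest first):
Order: [(1, 8), (2, 12), (3, 5), (4, 12), (5, 9)]
Completion times:
  Priority 1, burst=8, C=8
  Priority 2, burst=12, C=20
  Priority 3, burst=5, C=25
  Priority 4, burst=12, C=37
  Priority 5, burst=9, C=46
Average turnaround = 136/5 = 27.2

27.2


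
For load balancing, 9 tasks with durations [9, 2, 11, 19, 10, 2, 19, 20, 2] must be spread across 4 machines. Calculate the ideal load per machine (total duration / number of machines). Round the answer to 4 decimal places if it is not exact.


Total processing time = 9 + 2 + 11 + 19 + 10 + 2 + 19 + 20 + 2 = 94
Number of machines = 4
Ideal balanced load = 94 / 4 = 23.5

23.5


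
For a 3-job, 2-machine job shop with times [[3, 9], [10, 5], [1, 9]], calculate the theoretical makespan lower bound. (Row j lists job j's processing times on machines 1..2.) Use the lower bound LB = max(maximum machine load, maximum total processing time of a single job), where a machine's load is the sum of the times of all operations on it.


Machine loads:
  Machine 1: 3 + 10 + 1 = 14
  Machine 2: 9 + 5 + 9 = 23
Max machine load = 23
Job totals:
  Job 1: 12
  Job 2: 15
  Job 3: 10
Max job total = 15
Lower bound = max(23, 15) = 23

23


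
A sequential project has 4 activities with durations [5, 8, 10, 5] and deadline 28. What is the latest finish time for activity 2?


LF(activity 2) = deadline - sum of successor durations
Successors: activities 3 through 4 with durations [10, 5]
Sum of successor durations = 15
LF = 28 - 15 = 13

13


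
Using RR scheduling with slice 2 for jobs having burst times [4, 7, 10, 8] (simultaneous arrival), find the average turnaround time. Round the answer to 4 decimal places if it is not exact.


Time quantum = 2
Execution trace:
  J1 runs 2 units, time = 2
  J2 runs 2 units, time = 4
  J3 runs 2 units, time = 6
  J4 runs 2 units, time = 8
  J1 runs 2 units, time = 10
  J2 runs 2 units, time = 12
  J3 runs 2 units, time = 14
  J4 runs 2 units, time = 16
  J2 runs 2 units, time = 18
  J3 runs 2 units, time = 20
  J4 runs 2 units, time = 22
  J2 runs 1 units, time = 23
  J3 runs 2 units, time = 25
  J4 runs 2 units, time = 27
  J3 runs 2 units, time = 29
Finish times: [10, 23, 29, 27]
Average turnaround = 89/4 = 22.25

22.25


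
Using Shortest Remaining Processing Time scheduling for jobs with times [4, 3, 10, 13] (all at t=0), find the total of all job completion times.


Since all jobs arrive at t=0, SRPT equals SPT ordering.
SPT order: [3, 4, 10, 13]
Completion times:
  Job 1: p=3, C=3
  Job 2: p=4, C=7
  Job 3: p=10, C=17
  Job 4: p=13, C=30
Total completion time = 3 + 7 + 17 + 30 = 57

57


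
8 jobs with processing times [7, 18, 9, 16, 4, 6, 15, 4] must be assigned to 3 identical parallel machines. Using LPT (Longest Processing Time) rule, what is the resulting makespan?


Sort jobs in decreasing order (LPT): [18, 16, 15, 9, 7, 6, 4, 4]
Assign each job to the least loaded machine:
  Machine 1: jobs [18, 6, 4], load = 28
  Machine 2: jobs [16, 7, 4], load = 27
  Machine 3: jobs [15, 9], load = 24
Makespan = max load = 28

28


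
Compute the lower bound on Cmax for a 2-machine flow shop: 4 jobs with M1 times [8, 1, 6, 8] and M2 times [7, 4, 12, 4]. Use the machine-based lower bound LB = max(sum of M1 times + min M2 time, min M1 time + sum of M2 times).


LB1 = sum(M1 times) + min(M2 times) = 23 + 4 = 27
LB2 = min(M1 times) + sum(M2 times) = 1 + 27 = 28
Lower bound = max(LB1, LB2) = max(27, 28) = 28

28


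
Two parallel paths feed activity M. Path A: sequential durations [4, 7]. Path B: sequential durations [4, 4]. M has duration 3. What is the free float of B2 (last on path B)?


ES(B2) = sum of predecessors on chain B = 4
EF(B2) = ES + duration = 4 + 4 = 8
Successor of B2 is M. ES(M) = max(sum(A), sum(B)) = max(11, 8) = 11
Free float = ES(successor) - EF(current) = 11 - 8 = 3

3


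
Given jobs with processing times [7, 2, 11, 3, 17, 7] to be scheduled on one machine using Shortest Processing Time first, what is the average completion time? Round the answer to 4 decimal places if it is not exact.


Sort jobs by processing time (SPT order): [2, 3, 7, 7, 11, 17]
Compute completion times sequentially:
  Job 1: processing = 2, completes at 2
  Job 2: processing = 3, completes at 5
  Job 3: processing = 7, completes at 12
  Job 4: processing = 7, completes at 19
  Job 5: processing = 11, completes at 30
  Job 6: processing = 17, completes at 47
Sum of completion times = 115
Average completion time = 115/6 = 19.1667

19.1667


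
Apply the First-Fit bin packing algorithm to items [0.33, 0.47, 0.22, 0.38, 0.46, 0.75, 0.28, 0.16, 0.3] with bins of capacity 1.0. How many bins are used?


Place items sequentially using First-Fit:
  Item 0.33 -> new Bin 1
  Item 0.47 -> Bin 1 (now 0.8)
  Item 0.22 -> new Bin 2
  Item 0.38 -> Bin 2 (now 0.6)
  Item 0.46 -> new Bin 3
  Item 0.75 -> new Bin 4
  Item 0.28 -> Bin 2 (now 0.88)
  Item 0.16 -> Bin 1 (now 0.96)
  Item 0.3 -> Bin 3 (now 0.76)
Total bins used = 4

4


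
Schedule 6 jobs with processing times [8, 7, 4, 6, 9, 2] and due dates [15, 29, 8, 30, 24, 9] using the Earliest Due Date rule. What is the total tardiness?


Sort by due date (EDD order): [(4, 8), (2, 9), (8, 15), (9, 24), (7, 29), (6, 30)]
Compute completion times and tardiness:
  Job 1: p=4, d=8, C=4, tardiness=max(0,4-8)=0
  Job 2: p=2, d=9, C=6, tardiness=max(0,6-9)=0
  Job 3: p=8, d=15, C=14, tardiness=max(0,14-15)=0
  Job 4: p=9, d=24, C=23, tardiness=max(0,23-24)=0
  Job 5: p=7, d=29, C=30, tardiness=max(0,30-29)=1
  Job 6: p=6, d=30, C=36, tardiness=max(0,36-30)=6
Total tardiness = 7

7


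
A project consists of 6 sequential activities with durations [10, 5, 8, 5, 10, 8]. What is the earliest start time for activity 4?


Activity 4 starts after activities 1 through 3 complete.
Predecessor durations: [10, 5, 8]
ES = 10 + 5 + 8 = 23

23


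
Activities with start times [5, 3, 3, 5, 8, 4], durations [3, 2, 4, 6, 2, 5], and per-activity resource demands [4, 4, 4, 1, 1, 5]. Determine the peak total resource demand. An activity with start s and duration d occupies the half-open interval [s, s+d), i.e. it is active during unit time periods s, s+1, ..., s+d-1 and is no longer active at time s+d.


Each activity i is active on [start_i, start_i + duration_i).
Compute total resource usage per time slot:
  t=0: active resources = [], total = 0
  t=1: active resources = [], total = 0
  t=2: active resources = [], total = 0
  t=3: active resources = [4, 4], total = 8
  t=4: active resources = [4, 4, 5], total = 13
  t=5: active resources = [4, 4, 1, 5], total = 14
  t=6: active resources = [4, 4, 1, 5], total = 14
  t=7: active resources = [4, 1, 5], total = 10
  t=8: active resources = [1, 1, 5], total = 7
  t=9: active resources = [1, 1], total = 2
  t=10: active resources = [1], total = 1
Peak resource demand = 14

14


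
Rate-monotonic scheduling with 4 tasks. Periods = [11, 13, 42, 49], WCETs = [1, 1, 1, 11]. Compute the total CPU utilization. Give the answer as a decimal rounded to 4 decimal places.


Compute individual utilizations (exact fractions):
  Task 1: C/T = 1/11 (approx. 0.0909)
  Task 2: C/T = 1/13 (approx. 0.0769)
  Task 3: C/T = 1/42 (approx. 0.0238)
  Task 4: C/T = 11/49 (approx. 0.2245)
Total utilization U = 1/11 + 1/13 + 1/42 + 11/49 = 17495/42042
Rounded to 4 decimal places: U = 0.4161
RM (Liu & Layland) bound for 4 tasks = 0.756828; compare with U = 17495/42042 (approx. 0.416131)
U <= bound, so schedulable by RM sufficient condition.

0.4161


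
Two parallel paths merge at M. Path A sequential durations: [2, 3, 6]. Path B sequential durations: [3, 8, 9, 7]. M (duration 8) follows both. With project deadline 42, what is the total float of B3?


Forward pass: ES(B3) = sum of predecessors on chain B = 11
EF = ES + duration = 11 + 9 = 20
Backward pass: LF(M) = deadline = 42; LS(M) = 42 - 8 = 34
LF(B3) = LS(M) - sum(successors on chain B) = 34 - 7 = 27
LS = LF - duration = 27 - 9 = 18
Total float = LS - ES = 18 - 11 = 7

7


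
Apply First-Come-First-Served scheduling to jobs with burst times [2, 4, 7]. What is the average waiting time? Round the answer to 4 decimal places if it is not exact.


FCFS order (as given): [2, 4, 7]
Waiting times:
  Job 1: wait = 0
  Job 2: wait = 2
  Job 3: wait = 6
Sum of waiting times = 8
Average waiting time = 8/3 = 2.6667

2.6667
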